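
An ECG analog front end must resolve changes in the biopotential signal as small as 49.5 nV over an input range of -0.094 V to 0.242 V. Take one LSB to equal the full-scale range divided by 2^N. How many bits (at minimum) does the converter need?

23 bits

Full-scale range = 0.242 V − (-0.094 V) = 0.336 V.
0.336 V / 49.5 nV = 6.788e6. Since 2^22 = 4194304 and 2^23 = 8388608, N = 23.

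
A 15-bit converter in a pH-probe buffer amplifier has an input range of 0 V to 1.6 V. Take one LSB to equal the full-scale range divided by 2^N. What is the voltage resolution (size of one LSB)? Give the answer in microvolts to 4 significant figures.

48.83 µV

V_FS = 1.6 V.
There are 2^15 = 32768 steps.
One LSB is 1.6 V / 32768 = 48.83 µV.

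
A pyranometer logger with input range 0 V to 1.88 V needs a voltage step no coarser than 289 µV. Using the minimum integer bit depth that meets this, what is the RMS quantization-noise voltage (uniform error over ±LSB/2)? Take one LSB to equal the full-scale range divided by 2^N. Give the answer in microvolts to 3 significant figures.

V_FS = 1.88 V.
Levels needed ≥ 1.88/289 µV = 6505. 2^13 = 8192 suffices, so N_min = 13.
LSB = 1.88 V ÷ 2^13 = 1.88/8192 V = 229.49 µV.
σ_q = LSB/√12 = 229.49 µV/3.4641 = 66.2 µV.

66.2 µV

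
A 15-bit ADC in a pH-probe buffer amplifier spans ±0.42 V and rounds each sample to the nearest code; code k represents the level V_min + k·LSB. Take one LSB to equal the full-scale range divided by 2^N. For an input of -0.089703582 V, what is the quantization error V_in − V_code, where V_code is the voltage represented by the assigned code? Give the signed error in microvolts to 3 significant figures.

The full-scale span is 0.42 − (-0.42) = 0.84 V. LSB = 0.84 V / 2^15 ≈ 25.63 µV.
Position in LSBs: (-0.089703582 − (-0.42)) × 32768/0.84 = 12884.7060; rounding gives k = 12885.
V_code = V_min + k × range/2^15 = -0.42 + 12885 × 0.84/32768 = -0.089696044922 V.
Error = V_in − V_code = -0.089703582 − (-0.089696044922) = −7.54 µV.

−7.54 µV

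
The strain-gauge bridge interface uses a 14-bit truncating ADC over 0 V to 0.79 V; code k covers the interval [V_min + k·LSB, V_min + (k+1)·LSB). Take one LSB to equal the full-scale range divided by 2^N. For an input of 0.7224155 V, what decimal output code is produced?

14982

Span = 0.79 V. LSB = 0.79 V / 2^14 ≈ 48.22 µV.
V_in − V_min = 0.7224155 − (0) = 0.7224155 V.
Divide by LSB: 0.7224155 × 16384/0.79 = 14982.3488.
Truncating gives code 14982.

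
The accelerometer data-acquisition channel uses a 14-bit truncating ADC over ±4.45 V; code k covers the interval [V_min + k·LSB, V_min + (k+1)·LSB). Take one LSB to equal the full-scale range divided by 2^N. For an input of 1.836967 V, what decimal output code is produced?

11573

Full-scale range = 4.45 V − (-4.45 V) = 8.9 V. LSB = 8.9 V / 2^14 ≈ 0.5432 mV.
V_in − V_min = 1.836967 − (-4.45) = 6.286967 V.
Divide by LSB: 6.286967 × 16384/8.9 = 11573.6705.
Truncating gives code 11573.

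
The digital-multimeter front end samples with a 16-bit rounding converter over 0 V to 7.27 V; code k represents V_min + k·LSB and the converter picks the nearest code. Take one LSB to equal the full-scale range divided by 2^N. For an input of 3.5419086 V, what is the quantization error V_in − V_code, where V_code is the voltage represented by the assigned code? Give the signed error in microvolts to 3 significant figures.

−20.0 µV

V_FS = 7.27 V. LSB = 7.27 V / 2^16 ≈ 110.9 µV.
(V_in − V_min)/LSB = (3.5419086 − (0)) × 65536/7.27 = 31928.8201 → nearest code k = 31929.
Reconstructed level: 0 + 31929 × 7.27/65536 V = 3.5419285583 V.
V_in − V_code = 3.5419086 − (3.5419285583) = −20.0 µV.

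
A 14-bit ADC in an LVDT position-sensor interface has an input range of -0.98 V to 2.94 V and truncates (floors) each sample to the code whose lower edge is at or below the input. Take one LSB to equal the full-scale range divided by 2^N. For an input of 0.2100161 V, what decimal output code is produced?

Span: 2.94 V − (-0.98 V) = 3.92 V. LSB = 3.92 V / 2^14 ≈ 239.3 µV.
(V_in − V_min) × 2^14/range = (0.2100161 − (-0.98)) × 16384/3.92 = 4973.782.
Floor → code = 4973.

4973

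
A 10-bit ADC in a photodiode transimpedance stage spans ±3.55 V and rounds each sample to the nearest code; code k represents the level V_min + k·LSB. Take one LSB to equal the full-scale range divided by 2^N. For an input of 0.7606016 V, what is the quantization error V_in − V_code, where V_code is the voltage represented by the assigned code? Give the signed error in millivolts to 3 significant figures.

−2.09 mV

Range = 3.55 − (-3.55) = 7.1 V. LSB = 7.1 V / 2^10 ≈ 6.934 mV.
Position in LSBs: (0.7606016 − (-3.55)) × 1024/7.1 = 621.6980; rounding gives k = 622.
V_code = V_min + k × range/2^10 = -3.55 + 622 × 7.1/1024 = 0.7626953125 V.
V_in − V_code = 0.7606016 − (0.7626953125) = −2.09 mV.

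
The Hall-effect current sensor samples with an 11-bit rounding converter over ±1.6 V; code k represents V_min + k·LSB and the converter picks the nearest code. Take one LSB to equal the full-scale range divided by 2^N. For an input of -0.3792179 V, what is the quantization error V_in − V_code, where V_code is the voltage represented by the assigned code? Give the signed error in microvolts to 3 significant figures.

Span: 1.6 V − (-1.6 V) = 3.2 V. LSB = 3.2 V / 2^11 ≈ 1.563 mV.
Position in LSBs: (-0.3792179 − (-1.6)) × 2048/3.2 = 781.3005; rounding gives k = 781.
V_code = -1.6 + (781/2048) × 3.2 = -0.3796875000 V.
Error = V_in − V_code = -0.3792179 − (-0.3796875000) = +470 µV.

+470 µV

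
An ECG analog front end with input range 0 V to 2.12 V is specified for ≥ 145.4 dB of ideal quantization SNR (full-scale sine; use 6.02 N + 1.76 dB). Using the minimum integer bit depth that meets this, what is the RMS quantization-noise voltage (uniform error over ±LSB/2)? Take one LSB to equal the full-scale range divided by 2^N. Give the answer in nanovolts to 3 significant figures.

36.5 nV

Full-scale range = 2.12 V.
Solving 6.02 N ≥ 145.4 − 1.76: N ≥ 23.860. Round up → N = 24.
LSB = 2.12 V / 2^24 = 126.36 nV.
V_rms = LSB/√12 = 36.5 nV.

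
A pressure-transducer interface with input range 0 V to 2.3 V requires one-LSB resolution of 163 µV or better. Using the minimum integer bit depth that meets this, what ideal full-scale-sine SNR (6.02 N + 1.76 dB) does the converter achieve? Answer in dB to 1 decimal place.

86.0 dB

Full-scale range = 2.3 V.
Required number of levels: 2.3/163 µV = 14110; smallest N with 2^N ≥ that is 14.
6.02(14) + 1.76 = 86.04 dB.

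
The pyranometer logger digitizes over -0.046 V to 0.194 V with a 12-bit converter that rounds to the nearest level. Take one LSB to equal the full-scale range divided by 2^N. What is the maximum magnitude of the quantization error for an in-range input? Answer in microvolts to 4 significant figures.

29.30 µV

Span: 0.194 V − (-0.046 V) = 0.24 V.
LSB = 0.24 V / 2^12 = 58.5938 µV.
|e|_max = LSB/2 = 29.30 µV.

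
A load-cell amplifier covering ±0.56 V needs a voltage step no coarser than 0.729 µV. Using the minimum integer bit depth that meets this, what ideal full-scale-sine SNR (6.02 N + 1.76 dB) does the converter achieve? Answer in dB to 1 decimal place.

128.2 dB

Span: 0.56 V − (-0.56 V) = 1.12 V.
1.12 V / 0.729 µV = 1.536e6. Since 2^20 = 1048576 and 2^21 = 2097152, N = 21.
6.02(21) + 1.76 = 128.18 dB.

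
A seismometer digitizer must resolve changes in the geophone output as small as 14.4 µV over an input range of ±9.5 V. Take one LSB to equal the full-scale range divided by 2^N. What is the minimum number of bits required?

Range = 9.5 − (-9.5) = 19 V.
19 V / 14.4 µV = 1.319e6. Since 2^20 = 1048576 and 2^21 = 2097152, N = 21.

21 bits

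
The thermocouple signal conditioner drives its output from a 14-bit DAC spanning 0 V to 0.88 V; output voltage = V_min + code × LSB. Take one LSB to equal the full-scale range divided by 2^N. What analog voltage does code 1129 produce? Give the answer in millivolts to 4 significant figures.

Span = 0.88 V. LSB = 0.88 V / 2^14.
V_out = 0 + 1129 × (0.88/16384) V
      = 0 V + 0.0606396 V = 0.0606396 V.

60.64 mV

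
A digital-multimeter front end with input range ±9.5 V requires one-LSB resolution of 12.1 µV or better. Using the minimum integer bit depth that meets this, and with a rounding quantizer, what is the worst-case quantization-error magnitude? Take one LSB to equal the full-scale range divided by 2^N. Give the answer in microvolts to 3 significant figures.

The full-scale span is 9.5 − (-9.5) = 19 V.
Need 2^N ≥ 19 V / 12.1 µV = 1.570e6 → N_min = 21.
LSB = 19 V ÷ 2^21 = 19/2097152 V = 9.0599 µV.
Max error for round-to-nearest is LSB/2 = 4.53 µV.

4.53 µV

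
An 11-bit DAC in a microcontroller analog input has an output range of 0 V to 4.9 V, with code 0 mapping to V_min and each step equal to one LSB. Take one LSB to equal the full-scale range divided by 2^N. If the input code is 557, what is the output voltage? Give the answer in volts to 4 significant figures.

1.333 V

Span = 4.9 V. LSB = 4.9 V / 2^11.
V_out = V_min + code × LSB = 0 V + 557 × 4.9 V / 2048
      = 0 V + 1.33267 V = 1.33267 V.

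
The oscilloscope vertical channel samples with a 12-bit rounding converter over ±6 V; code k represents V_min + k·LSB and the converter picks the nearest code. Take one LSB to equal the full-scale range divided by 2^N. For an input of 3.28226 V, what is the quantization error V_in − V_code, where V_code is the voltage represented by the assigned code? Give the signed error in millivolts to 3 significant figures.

Span: 6 V − (-6 V) = 12 V. LSB = 12 V / 2^12 ≈ 2.930 mV.
(3.28226 − (-6)) / LSB = 9.28226 × 4096/12 = 3168.3447. Nearest integer: k = 3168.
Reconstructed level: -6 + 3168 × 12/4096 V = 3.281250000 V.
V_in − V_code = 3.28226 − (3.281250000) = +1.01 mV.

+1.01 mV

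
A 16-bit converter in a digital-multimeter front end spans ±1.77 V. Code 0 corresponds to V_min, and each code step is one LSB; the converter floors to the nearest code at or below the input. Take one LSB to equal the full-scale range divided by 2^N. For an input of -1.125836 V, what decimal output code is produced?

11925

Span: 1.77 V − (-1.77 V) = 3.54 V. LSB = 3.54 V / 2^16 ≈ 54.02 µV.
(V_in − V_min) × 2^16/range = (-1.125836 − (-1.77)) × 65536/3.54 = 11925.404.
Floor → code = 11925.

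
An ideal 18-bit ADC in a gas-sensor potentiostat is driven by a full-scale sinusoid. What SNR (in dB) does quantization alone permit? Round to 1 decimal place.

Ideal quantization SNR: 6.02 × 18 + 1.76 dB = 110.1 dB.

110.1 dB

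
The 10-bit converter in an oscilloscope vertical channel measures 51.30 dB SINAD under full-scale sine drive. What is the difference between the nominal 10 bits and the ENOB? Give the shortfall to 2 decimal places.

1.77 bits

ENOB = (SINAD − 1.76)/6.02 = (51.30 − 1.76)/6.02 = 8.2292 bits.
Shortfall = 10 − 8.2292 = 1.7708 bits.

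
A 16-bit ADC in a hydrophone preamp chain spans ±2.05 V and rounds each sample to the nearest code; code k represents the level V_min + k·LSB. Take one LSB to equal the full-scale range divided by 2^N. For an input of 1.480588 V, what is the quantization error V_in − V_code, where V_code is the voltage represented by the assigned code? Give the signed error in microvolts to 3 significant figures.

Range = 2.05 − (-2.05) = 4.1 V. LSB = 4.1 V / 2^16 ≈ 62.56 µV.
Position in LSBs: (1.480588 − (-2.05)) × 65536/4.1 = 56434.2964; rounding gives k = 56434.
V_code = -2.05 + (56434/65536) × 4.1 = 1.4805694580 V.
Error = V_in − V_code = 1.480588 − (1.4805694580) = +18.5 µV.

+18.5 µV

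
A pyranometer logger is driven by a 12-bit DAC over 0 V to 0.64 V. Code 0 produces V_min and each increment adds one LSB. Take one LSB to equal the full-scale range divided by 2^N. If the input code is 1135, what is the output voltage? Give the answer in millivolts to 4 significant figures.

177.3 mV

Range is 0.64 V. LSB = 0.64 V / 2^12.
V_out = V_min + code × LSB = 0 V + 1135 × 0.64 V / 4096
      = 0 + 0.177344 = 0.177344 V.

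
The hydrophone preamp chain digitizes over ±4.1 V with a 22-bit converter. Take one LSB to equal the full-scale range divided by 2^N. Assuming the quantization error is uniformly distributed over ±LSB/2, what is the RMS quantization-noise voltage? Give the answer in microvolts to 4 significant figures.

0.5644 µV

Range = 4.1 − (-4.1) = 8.2 V.
LSB = 8.2 V ÷ 2^22 = 8.2/4194304 V = 1.95503 µV.
V_rms = LSB/√12 = 1.95503 µV / √12 = 0.5644 µV.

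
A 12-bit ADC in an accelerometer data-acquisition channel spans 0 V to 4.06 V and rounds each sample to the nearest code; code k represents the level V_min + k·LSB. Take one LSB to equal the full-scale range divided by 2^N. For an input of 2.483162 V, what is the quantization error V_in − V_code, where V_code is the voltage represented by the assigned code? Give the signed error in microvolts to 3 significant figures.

+179 µV

Full-scale range = 4.06 V. LSB = 4.06 V / 2^12 ≈ 0.9912 mV.
(2.483162 − (0)) / LSB = 2.483162 × 4096/4.06 = 2505.1802. Nearest integer: k = 2505.
V_code = V_min + k × range/2^12 = 0 + 2505 × 4.06/4096 = 2.482983398 V.
Error = V_in − V_code = 2.483162 − (2.482983398) = +179 µV.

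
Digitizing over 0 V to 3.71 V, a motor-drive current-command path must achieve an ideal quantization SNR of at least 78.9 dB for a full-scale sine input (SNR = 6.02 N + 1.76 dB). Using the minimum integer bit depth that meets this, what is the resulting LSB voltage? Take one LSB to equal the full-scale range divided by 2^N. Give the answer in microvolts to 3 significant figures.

Range is 3.71 V.
N ≥ (78.9 − 1.76)/6.02 = 12.814 → N_min = 13.
LSB = 3.71 V ÷ 2^13 = 3.71/8192 V = 453 µV.

453 µV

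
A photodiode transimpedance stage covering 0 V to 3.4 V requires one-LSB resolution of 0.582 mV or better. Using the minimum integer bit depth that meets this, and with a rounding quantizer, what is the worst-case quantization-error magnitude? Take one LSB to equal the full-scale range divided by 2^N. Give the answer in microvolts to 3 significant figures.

Range is 3.4 V.
3.4 V / 0.582 mV = 5842. Since 2^12 = 4096 and 2^13 = 8192, N = 13.
LSB = 3.4 V ÷ 2^13 = 3.4/8192 V = 415.04 µV.
Max error for round-to-nearest is LSB/2 = 208 µV.

208 µV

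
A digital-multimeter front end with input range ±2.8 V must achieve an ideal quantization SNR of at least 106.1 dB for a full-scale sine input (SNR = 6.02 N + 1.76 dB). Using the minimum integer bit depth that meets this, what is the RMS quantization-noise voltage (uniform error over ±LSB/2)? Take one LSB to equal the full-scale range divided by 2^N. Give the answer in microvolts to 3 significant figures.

Range = 2.8 − (-2.8) = 5.6 V.
6.02 N + 1.76 ≥ 106.1 gives N ≥ 17.332, so the minimum integer is 18.
Step size = 5.6/262144 V = 21.362 µV.
RMS noise = LSB/√12 = 6.17 µV.

6.17 µV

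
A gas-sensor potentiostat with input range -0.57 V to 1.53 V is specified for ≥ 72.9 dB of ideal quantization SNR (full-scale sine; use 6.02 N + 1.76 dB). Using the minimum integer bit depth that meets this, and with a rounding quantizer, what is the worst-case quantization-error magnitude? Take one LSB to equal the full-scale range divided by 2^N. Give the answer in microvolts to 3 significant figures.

Range = 1.53 − (-0.57) = 2.1 V.
Solving 6.02 N ≥ 72.9 − 1.76: N ≥ 11.817. Round up → N = 12.
LSB = 2.1 V / 2^12 = 0.51270 mV.
Max error for round-to-nearest is LSB/2 = 256 µV.

256 µV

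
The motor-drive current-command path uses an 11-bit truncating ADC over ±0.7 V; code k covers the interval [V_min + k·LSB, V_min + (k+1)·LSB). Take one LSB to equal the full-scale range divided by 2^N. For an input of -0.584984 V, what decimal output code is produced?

The full-scale span is 0.7 − (-0.7) = 1.4 V. LSB = 1.4 V / 2^11 ≈ 0.6836 mV.
(V_in − V_min) × 2^11/range = (-0.584984 − (-0.7)) × 2048/1.4 = 168.252.
Floor → code = 168.

168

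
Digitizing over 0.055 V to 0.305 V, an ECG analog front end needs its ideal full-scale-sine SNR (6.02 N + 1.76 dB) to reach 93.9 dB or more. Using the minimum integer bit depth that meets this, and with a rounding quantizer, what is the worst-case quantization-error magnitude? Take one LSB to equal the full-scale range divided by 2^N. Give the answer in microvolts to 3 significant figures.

Range = 0.305 − (0.055) = 0.25 V.
Solving 6.02 N ≥ 93.9 − 1.76: N ≥ 15.306. Round up → N = 16.
LSB = 0.25 V ÷ 2^16 = 0.25/65536 V = 3.8147 µV.
|e|_max = LSB/2 = 1.91 µV.

1.91 µV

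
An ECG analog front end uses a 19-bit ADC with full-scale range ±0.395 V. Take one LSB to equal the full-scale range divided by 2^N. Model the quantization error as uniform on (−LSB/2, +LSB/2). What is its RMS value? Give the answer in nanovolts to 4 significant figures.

Range = 0.395 − (-0.395) = 0.79 V.
LSB = 0.79 V / 2^19 = 1.50681 µV.
σ_q = LSB/√12 = 1.50681 µV/3.4641 = 435.0 nV.

435.0 nV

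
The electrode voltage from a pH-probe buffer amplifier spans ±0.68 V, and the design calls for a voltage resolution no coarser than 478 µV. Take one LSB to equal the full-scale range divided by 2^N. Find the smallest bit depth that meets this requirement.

12 bits

Span: 0.68 V − (-0.68 V) = 1.36 V.
Need 2^N ≥ 1.36 V / 478 µV = 2845 → N_min = 12.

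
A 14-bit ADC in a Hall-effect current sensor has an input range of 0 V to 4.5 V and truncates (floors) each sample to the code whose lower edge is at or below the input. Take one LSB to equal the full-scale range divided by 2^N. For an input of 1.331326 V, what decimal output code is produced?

4847

Span = 4.5 V. LSB = 4.5 V / 2^14 ≈ 274.7 µV.
(V_in − V_min) × 2^14/range = (1.331326 − (0)) × 16384/4.5 = 4847.210.
Floor → code = 4847.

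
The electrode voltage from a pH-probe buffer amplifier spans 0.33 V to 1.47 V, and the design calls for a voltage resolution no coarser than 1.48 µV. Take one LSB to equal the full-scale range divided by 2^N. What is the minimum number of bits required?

Range = 1.47 − (0.33) = 1.14 V.
Levels needed ≥ 1.14/1.48 µV = 770300. 2^20 = 1048576 suffices, so N_min = 20.

20 bits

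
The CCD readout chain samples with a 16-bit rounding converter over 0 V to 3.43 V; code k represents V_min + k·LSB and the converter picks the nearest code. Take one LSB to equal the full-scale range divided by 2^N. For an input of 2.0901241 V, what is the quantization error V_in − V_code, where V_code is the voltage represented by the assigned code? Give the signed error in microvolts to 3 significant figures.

Span = 3.43 V. LSB = 3.43 V / 2^16 ≈ 52.34 µV.
(V_in − V_min)/LSB = (2.0901241 − (0)) × 65536/3.43 = 39935.3857 → nearest code k = 39935.
Reconstructed level: 0 + 39935 × 3.43/65536 V = 2.0901039124 V.
V_in − V_code = 2.0901241 − (2.0901039124) = +20.2 µV.

+20.2 µV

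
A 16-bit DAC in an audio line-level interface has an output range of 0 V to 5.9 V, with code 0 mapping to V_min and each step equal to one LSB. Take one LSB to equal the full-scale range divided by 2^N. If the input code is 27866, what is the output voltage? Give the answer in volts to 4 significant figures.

2.509 V

V_FS = 5.9 V. LSB = 5.9 V / 2^16.
V_out = V_min + code × LSB = 0 V + 27866 × 5.9 V / 65536
      = 0 V + 2.50869 V = 2.50869 V.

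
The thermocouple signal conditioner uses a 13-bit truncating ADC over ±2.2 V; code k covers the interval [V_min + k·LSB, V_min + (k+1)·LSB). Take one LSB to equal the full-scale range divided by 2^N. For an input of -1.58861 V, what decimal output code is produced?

Span: 2.2 V − (-2.2 V) = 4.4 V. LSB = 4.4 V / 2^13 ≈ 0.5371 mV.
V_in − V_min = -1.58861 − (-2.2) = 0.61139 V.
Divide by LSB: 0.61139 × 8192/4.4 = 1138.2970.
Truncating gives code 1138.

1138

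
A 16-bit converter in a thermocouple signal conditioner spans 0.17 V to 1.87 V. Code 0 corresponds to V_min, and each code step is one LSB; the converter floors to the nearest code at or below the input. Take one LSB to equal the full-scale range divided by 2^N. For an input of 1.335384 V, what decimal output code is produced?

Range = 1.87 − (0.17) = 1.7 V. LSB = 1.7 V / 2^16 ≈ 25.94 µV.
V_in − V_min = 1.335384 − (0.17) = 1.165384 V.
Divide by LSB: 1.165384 × 65536/1.7 = 44926.2387.
Truncating gives code 44926.

44926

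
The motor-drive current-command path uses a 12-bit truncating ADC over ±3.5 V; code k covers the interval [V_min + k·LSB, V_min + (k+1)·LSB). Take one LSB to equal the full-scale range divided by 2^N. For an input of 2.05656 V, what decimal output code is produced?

3251

Range = 3.5 − (-3.5) = 7 V. LSB = 7 V / 2^12 ≈ 1.709 mV.
V_in − V_min = 2.05656 − (-3.5) = 5.55656 V.
Divide by LSB: 5.55656 × 4096/7 = 3251.3814.
Truncating gives code 3251.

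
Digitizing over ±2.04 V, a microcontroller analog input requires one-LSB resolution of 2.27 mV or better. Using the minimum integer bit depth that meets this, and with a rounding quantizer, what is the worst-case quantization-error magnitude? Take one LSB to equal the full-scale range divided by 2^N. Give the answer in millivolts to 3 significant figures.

Full-scale range = 2.04 V − (-2.04 V) = 4.08 V.
4.08 V / 2.27 mV = 1797. Since 2^10 = 1024 and 2^11 = 2048, N = 11.
One LSB is 4.08 V / 2048 = 1.9922 mV.
|e|_max = LSB/2 = 0.996 mV.

0.996 mV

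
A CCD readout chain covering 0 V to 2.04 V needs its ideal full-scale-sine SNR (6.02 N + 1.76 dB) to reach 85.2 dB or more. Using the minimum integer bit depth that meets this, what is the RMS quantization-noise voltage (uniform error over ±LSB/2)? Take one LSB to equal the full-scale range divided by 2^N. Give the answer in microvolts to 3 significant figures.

35.9 µV

V_FS = 2.04 V.
6.02 N + 1.76 ≥ 85.2 gives N ≥ 13.860, so the minimum integer is 14.
One LSB is 2.04 V / 16384 = 124.51 µV.
V_rms = LSB/√12 = 35.9 µV.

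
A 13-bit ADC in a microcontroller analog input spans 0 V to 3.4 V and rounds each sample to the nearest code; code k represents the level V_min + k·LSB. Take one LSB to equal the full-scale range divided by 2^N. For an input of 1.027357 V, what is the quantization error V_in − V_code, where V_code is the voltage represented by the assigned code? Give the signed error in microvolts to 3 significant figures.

Span = 3.4 V. LSB = 3.4 V / 2^13 ≈ 415.0 µV.
(1.027357 − (0)) / LSB = 1.027357 × 8192/3.4 = 2475.3260. Nearest integer: k = 2475.
Reconstructed level: 0 + 2475 × 3.4/8192 V = 1.027221680 V.
e = 1.027357 − (1.027221680) = +135 µV.

+135 µV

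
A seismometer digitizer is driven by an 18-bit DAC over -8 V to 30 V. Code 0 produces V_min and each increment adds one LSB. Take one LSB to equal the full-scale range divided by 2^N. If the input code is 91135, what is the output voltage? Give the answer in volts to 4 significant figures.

5.211 V

Range = 30 − (-8) = 38 V. LSB = 38 V / 2^18.
V_out = -8 + 91135 × (38/262144) V
      = -8 + 13.2108 = 5.21079 V.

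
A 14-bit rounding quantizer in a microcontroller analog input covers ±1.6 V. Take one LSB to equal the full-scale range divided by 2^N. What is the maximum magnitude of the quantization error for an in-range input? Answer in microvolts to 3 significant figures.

Full-scale range = 1.6 V − (-1.6 V) = 3.2 V.
LSB = 3.2 V / 2^14 = 195.31 µV.
|e|_max = LSB/2 = 97.7 µV.

97.7 µV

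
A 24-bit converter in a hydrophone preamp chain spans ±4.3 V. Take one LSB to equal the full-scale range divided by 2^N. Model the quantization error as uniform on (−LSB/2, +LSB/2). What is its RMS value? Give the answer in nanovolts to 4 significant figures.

148.0 nV

Full-scale range = 4.3 V − (-4.3 V) = 8.6 V.
One LSB is 8.6 V / 16777216 = 0.512600 µV.
RMS of a uniform error over width LSB is LSB/√12 = 148.0 nV.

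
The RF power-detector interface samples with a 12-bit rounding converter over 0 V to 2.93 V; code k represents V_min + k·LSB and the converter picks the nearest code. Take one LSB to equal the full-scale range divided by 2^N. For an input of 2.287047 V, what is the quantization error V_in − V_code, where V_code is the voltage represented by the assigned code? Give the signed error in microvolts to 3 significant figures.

+130 µV

Range is 2.93 V. LSB = 2.93 V / 2^12 ≈ 0.7153 mV.
Position in LSBs: (2.287047 − (0)) × 4096/2.93 = 3197.1824; rounding gives k = 3197.
Reconstructed level: 0 + 3197 × 2.93/4096 V = 2.286916504 V.
V_in − V_code = 2.287047 − (2.286916504) = +130 µV.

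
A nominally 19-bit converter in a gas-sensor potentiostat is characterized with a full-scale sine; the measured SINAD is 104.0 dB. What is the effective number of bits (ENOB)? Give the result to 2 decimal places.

16.98 bits

ENOB = (SINAD − 1.76) / 6.02 = (104.0 − 1.76) / 6.02 = 102.24 / 6.02 = 16.9834.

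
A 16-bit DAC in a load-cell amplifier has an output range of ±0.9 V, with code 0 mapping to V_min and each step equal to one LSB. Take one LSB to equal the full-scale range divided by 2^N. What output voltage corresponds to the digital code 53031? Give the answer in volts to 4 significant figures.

0.5565 V

Full-scale range = 0.9 V − (-0.9 V) = 1.8 V. LSB = 1.8 V / 2^16.
Output = V_min + (53031/65536) × range = -0.9 + 0.809189 × 1.8 V
      = -0.9 V + 1.45654 V = 0.556540 V.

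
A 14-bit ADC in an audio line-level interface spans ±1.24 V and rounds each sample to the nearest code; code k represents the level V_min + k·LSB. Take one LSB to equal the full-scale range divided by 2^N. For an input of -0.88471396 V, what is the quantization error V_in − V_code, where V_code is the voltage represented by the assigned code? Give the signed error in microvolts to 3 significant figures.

Range = 1.24 − (-1.24) = 2.48 V. LSB = 2.48 V / 2^14 ≈ 151.4 µV.
Position in LSBs: (-0.88471396 − (-1.24)) × 16384/2.48 = 2347.1800; rounding gives k = 2347.
V_code = -1.24 + (2347/16384) × 2.48 = -0.88474121094 V.
e = -0.88471396 − (-0.88474121094) = +27.3 µV.

+27.3 µV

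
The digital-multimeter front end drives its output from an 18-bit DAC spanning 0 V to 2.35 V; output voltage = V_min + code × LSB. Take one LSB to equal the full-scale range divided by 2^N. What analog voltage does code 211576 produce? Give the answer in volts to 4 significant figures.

1.897 V

Span = 2.35 V. LSB = 2.35 V / 2^18.
V_out = V_min + code × LSB = 0 V + 211576 × 2.35 V / 262144
      = 0 + 1.89668 = 1.89668 V.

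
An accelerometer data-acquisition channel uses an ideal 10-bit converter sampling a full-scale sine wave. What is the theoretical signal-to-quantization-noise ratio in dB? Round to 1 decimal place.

Ideal quantization SNR: 6.02 × 10 + 1.76 dB = 62.0 dB.

62.0 dB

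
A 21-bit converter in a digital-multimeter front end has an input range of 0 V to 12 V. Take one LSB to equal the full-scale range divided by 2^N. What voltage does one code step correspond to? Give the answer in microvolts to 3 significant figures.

5.72 µV

Span = 12 V.
There are 2^21 = 2097152 steps.
LSB = 12 V ÷ 2^21 = 12/2097152 V = 5.72 µV.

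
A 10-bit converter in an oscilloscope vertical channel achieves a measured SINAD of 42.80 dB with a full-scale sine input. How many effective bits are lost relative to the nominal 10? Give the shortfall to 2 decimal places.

Effective bits = (42.80 − 1.76)/6.02 = 6.8173.
Shortfall = 10 − 6.8173 = 3.1827 bits.

3.18 bits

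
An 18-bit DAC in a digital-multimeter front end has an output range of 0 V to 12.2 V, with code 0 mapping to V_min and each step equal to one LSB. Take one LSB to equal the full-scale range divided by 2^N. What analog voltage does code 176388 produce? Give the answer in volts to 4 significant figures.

V_FS = 12.2 V. LSB = 12.2 V / 2^18.
V_out = V_min + code × LSB = 0 V + 176388 × 12.2 V / 262144
      = 0 + 8.20898 = 8.20898 V.

8.209 V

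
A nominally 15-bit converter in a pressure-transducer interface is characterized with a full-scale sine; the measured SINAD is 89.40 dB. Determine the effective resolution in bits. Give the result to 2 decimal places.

ENOB = (SINAD − 1.76) / 6.02 = (89.40 − 1.76) / 6.02 = 87.64 / 6.02 = 14.5581.

14.56 bits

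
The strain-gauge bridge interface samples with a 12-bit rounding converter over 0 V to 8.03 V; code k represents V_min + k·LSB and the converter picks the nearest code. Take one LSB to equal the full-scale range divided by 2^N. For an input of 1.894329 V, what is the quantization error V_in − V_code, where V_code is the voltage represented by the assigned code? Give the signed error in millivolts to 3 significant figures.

V_FS = 8.03 V. LSB = 8.03 V / 2^12 ≈ 1.960 mV.
(V_in − V_min)/LSB = (1.894329 − (0)) × 4096/8.03 = 966.2729 → nearest code k = 966.
V_code = 0 + (966/4096) × 8.03 = 1.893793945 V.
Error = V_in − V_code = 1.894329 − (1.893793945) = +0.535 mV.

+0.535 mV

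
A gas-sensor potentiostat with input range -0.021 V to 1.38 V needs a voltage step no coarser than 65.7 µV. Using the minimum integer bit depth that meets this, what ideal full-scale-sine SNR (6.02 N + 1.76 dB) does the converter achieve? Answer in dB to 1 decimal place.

92.1 dB

The full-scale span is 1.38 − (-0.021) = 1.401 V.
Levels needed ≥ 1.401/65.7 µV = 21320. 2^15 = 32768 suffices, so N_min = 15.
Ideal SNR at N = 15: 6.02·15 + 1.76 = 92.1 dB.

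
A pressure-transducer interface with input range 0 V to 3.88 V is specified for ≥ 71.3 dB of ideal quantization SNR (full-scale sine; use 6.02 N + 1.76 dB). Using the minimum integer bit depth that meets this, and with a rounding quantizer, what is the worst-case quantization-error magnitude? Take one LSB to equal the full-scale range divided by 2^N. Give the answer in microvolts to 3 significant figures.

Full-scale range = 3.88 V.
6.02 N + 1.76 ≥ 71.3 gives N ≥ 11.551, so the minimum integer is 12.
One LSB is 3.88 V / 4096 = 0.94727 mV.
Max error for round-to-nearest is LSB/2 = 474 µV.

474 µV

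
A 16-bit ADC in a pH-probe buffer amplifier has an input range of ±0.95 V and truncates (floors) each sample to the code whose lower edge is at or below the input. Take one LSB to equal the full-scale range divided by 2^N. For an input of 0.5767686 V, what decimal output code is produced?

52662

Full-scale range = 0.95 V − (-0.95 V) = 1.9 V. LSB = 1.9 V / 2^16 ≈ 28.99 µV.
V_in − V_min = 0.5767686 − (-0.95) = 1.5267686 V.
Divide by LSB: 1.5267686 × 65536/1.9 = 52662.2668.
Truncating gives code 52662.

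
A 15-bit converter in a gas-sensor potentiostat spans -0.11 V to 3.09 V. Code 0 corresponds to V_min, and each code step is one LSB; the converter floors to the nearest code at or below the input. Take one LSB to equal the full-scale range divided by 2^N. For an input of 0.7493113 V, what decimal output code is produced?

Span: 3.09 V − (-0.11 V) = 3.2 V. LSB = 3.2 V / 2^15 ≈ 97.66 µV.
(V_in − V_min) × 2^15/range = (0.7493113 − (-0.11)) × 32768/3.2 = 8799.348.
Floor → code = 8799.

8799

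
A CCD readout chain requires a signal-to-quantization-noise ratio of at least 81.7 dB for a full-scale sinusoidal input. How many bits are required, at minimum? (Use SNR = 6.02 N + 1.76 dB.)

14 bits

Required N = ⌈(81.7 − 1.76)/6.02⌉ = ⌈13.279⌉ = 14.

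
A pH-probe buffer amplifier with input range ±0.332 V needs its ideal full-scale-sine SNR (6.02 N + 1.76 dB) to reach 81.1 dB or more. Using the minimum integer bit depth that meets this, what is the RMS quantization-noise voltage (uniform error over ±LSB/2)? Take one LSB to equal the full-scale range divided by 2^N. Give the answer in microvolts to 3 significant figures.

11.7 µV

Full-scale range = 0.332 V − (-0.332 V) = 0.664 V.
Solving 6.02 N ≥ 81.1 − 1.76: N ≥ 13.179. Round up → N = 14.
LSB = 0.664 V / 2^14 = 40.527 µV.
V_rms = LSB/√12 = 11.7 µV.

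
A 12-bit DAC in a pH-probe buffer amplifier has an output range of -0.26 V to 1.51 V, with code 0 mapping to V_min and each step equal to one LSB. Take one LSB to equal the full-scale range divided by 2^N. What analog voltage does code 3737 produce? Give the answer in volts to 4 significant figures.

1.355 V

Full-scale range = 1.51 V − (-0.26 V) = 1.77 V. LSB = 1.77 V / 2^12.
V_out = V_min + code × LSB = -0.26 V + 3737 × 1.77 V / 4096
      = -0.26 + 1.61487 = 1.35487 V.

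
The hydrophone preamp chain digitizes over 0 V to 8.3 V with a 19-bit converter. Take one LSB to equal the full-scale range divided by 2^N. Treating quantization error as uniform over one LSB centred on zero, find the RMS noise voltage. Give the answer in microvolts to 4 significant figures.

4.570 µV

V_FS = 8.3 V.
Step size = 8.3/524288 V = 15.8310 µV.
For a uniform distribution on [−LSB/2, +LSB/2], V_rms = LSB/√12 = 15.8310 µV/3.4641 = 4.570 µV.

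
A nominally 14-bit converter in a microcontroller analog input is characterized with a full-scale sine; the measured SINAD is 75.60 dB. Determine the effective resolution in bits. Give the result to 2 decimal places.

Inverting SNR = 6.02 N + 1.76: N_eff = (75.60 − 1.76)/6.02 = 12.2658.

12.27 bits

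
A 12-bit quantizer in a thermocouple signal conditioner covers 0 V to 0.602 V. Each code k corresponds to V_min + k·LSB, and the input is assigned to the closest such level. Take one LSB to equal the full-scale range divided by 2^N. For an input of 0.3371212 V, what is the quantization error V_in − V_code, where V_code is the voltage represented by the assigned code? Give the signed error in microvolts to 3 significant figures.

−34.1 µV

V_FS = 0.602 V. LSB = 0.602 V / 2^12 ≈ 147.0 µV.
(V_in − V_min)/LSB = (0.3371212 − (0)) × 4096/0.602 = 2293.7682 → nearest code k = 2294.
Reconstructed level: 0 + 2294 × 0.602/4096 V = 0.3371552734 V.
V_in − V_code = 0.3371212 − (0.3371552734) = −34.1 µV.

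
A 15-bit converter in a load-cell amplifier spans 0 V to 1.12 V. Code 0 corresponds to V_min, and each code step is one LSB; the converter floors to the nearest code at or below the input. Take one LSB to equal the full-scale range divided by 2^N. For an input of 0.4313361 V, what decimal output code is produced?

Range is 1.12 V. LSB = 1.12 V / 2^15 ≈ 34.18 µV.
code = ⌊(V_in − V_min)/LSB⌋ = ⌊(V_in − V_min) × 2^15 / range⌋
     = ⌊(0.4313361 − (0)) × 32768 / 1.12⌋ = ⌊0.4313361 × 32768/1.12⌋
     = ⌊12619.662⌋ = 12619.

12619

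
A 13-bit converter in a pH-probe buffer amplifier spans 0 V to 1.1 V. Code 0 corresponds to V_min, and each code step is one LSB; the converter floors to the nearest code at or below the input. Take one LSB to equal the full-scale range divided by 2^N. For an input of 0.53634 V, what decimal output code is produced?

3994

Span = 1.1 V. LSB = 1.1 V / 2^13 ≈ 134.3 µV.
code = ⌊(V_in − V_min)/LSB⌋ = ⌊(V_in − V_min) × 2^13 / range⌋
     = ⌊(0.53634 − (0)) × 8192 / 1.1⌋ = ⌊0.53634 × 8192/1.1⌋
     = ⌊3994.270⌋ = 3994.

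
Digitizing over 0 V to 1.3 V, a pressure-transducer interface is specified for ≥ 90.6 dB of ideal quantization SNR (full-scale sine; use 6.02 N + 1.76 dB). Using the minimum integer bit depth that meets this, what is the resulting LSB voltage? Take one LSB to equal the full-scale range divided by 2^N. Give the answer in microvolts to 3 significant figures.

Span = 1.3 V.
6.02 N + 1.76 ≥ 90.6 gives N ≥ 14.757, so the minimum integer is 15.
One LSB is 1.3 V / 32768 = 39.7 µV.

39.7 µV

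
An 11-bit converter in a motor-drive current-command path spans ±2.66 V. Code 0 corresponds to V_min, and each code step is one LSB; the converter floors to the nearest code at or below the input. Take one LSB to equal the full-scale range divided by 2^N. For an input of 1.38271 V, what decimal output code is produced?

1556

Range = 2.66 − (-2.66) = 5.32 V. LSB = 5.32 V / 2^11 ≈ 2.598 mV.
code = ⌊(V_in − V_min)/LSB⌋ = ⌊(V_in − V_min) × 2^11 / range⌋
     = ⌊(1.38271 − (-2.66)) × 2048 / 5.32⌋ = ⌊4.04271 × 2048/5.32⌋
     = ⌊1556.291⌋ = 1556.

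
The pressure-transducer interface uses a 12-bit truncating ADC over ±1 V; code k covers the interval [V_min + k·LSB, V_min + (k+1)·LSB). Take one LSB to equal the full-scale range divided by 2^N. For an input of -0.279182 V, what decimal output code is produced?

1476

Span: 1 V − (-1 V) = 2 V. LSB = 2 V / 2^12 ≈ 488.3 µV.
(V_in − V_min) × 2^12/range = (-0.279182 − (-1)) × 4096/2 = 1476.235.
Floor → code = 1476.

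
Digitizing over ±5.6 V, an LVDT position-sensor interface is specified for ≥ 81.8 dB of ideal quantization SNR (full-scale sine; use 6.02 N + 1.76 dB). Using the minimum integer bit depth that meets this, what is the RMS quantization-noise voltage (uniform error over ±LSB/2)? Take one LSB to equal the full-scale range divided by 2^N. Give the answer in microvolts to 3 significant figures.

Span: 5.6 V − (-5.6 V) = 11.2 V.
Required N = ⌈(81.8 − 1.76)/6.02⌉ = ⌈13.296⌉ = 14.
Step size = 11.2/16384 V = 0.68359 mV.
V_rms = LSB/√12 = 197 µV.

197 µV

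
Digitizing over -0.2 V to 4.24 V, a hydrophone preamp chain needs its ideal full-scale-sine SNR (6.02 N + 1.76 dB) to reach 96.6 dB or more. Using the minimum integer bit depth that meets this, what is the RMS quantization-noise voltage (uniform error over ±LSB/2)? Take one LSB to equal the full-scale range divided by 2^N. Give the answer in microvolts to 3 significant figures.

The full-scale span is 4.24 − (-0.2) = 4.44 V.
Solving 6.02 N ≥ 96.6 − 1.76: N ≥ 15.754. Round up → N = 16.
LSB = 4.44 V ÷ 2^16 = 4.44/65536 V = 67.749 µV.
RMS noise = LSB/√12 = 19.6 µV.

19.6 µV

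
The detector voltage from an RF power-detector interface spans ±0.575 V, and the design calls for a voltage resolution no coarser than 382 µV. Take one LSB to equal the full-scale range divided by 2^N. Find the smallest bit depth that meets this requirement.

12 bits

The full-scale span is 0.575 − (-0.575) = 1.15 V.
Required number of levels: 1.15/382 µV = 3010.5; smallest N with 2^N ≥ that is 12.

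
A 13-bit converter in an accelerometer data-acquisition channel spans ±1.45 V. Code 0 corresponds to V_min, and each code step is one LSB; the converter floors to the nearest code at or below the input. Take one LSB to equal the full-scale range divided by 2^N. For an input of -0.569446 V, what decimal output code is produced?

2487

Range = 1.45 − (-1.45) = 2.9 V. LSB = 2.9 V / 2^13 ≈ 354.0 µV.
code = ⌊(V_in − V_min)/LSB⌋ = ⌊(V_in − V_min) × 2^13 / range⌋
     = ⌊(-0.569446 − (-1.45)) × 8192 / 2.9⌋ = ⌊0.880554 × 8192/2.9⌋
     = ⌊2487.413⌋ = 2487.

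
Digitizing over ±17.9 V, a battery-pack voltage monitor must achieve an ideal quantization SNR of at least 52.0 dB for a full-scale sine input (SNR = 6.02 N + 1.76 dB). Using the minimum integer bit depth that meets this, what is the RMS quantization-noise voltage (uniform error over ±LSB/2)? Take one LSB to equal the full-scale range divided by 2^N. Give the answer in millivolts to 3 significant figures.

Span: 17.9 V − (-17.9 V) = 35.8 V.
Required N = ⌈(52.0 − 1.76)/6.02⌉ = ⌈8.346⌉ = 9.
LSB = 35.8 V ÷ 2^9 = 35.8/512 V = 69.922 mV.
σ_q = LSB/√12 = 69.922 mV/3.4641 = 20.2 mV.

20.2 mV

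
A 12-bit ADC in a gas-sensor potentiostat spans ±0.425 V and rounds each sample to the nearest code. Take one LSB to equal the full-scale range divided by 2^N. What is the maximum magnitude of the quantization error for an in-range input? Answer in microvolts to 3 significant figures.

104 µV

The full-scale span is 0.425 − (-0.425) = 0.85 V.
Step size = 0.85/4096 V = 207.52 µV.
|e|_max = LSB/2 = 104 µV.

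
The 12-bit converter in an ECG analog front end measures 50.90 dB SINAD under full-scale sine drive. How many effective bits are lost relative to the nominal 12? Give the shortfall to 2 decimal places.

ENOB = (SINAD − 1.76)/6.02 = (50.90 − 1.76)/6.02 = 8.1628 bits.
12 − 8.1628 = 3.84 bits below nominal.

3.84 bits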